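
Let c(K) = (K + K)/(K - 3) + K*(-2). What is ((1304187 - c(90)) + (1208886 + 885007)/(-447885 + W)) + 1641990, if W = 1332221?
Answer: 75561525017345/25645744 ≈ 2.9464e+6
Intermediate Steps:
c(K) = -2*K + 2*K/(-3 + K) (c(K) = (2*K)/(-3 + K) - 2*K = 2*K/(-3 + K) - 2*K = -2*K + 2*K/(-3 + K))
((1304187 - c(90)) + (1208886 + 885007)/(-447885 + W)) + 1641990 = ((1304187 - 2*90*(4 - 1*90)/(-3 + 90)) + (1208886 + 885007)/(-447885 + 1332221)) + 1641990 = ((1304187 - 2*90*(4 - 90)/87) + 2093893/884336) + 1641990 = ((1304187 - 2*90*(-86)/87) + 2093893*(1/884336)) + 1641990 = ((1304187 - 1*(-5160/29)) + 2093893/884336) + 1641990 = ((1304187 + 5160/29) + 2093893/884336) + 1641990 = (37826583/29 + 2093893/884336) + 1641990 = 33451469826785/25645744 + 1641990 = 75561525017345/25645744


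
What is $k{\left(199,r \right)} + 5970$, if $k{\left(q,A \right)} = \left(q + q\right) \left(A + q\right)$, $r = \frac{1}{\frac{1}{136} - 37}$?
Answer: $\frac{428446204}{5031} \approx 85161.0$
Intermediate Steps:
$r = - \frac{136}{5031}$ ($r = \frac{1}{\frac{1}{136} - 37} = \frac{1}{- \frac{5031}{136}} = - \frac{136}{5031} \approx -0.027032$)
$k{\left(q,A \right)} = 2 q \left(A + q\right)$
$k{\left(199,r \right)} + 5970 = 2 \cdot 199 \left(- \frac{136}{5031} + 199\right) + 5970 = 2 \cdot 199 \cdot \frac{1001033}{5031} + 5970 = \frac{398411134}{5031} + 5970 = \frac{428446204}{5031}$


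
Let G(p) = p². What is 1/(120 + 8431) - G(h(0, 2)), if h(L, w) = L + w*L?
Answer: 1/8551 ≈ 0.00011695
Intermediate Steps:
h(L, w) = L + L*w
1/(120 + 8431) - G(h(0, 2)) = 1/(120 + 8431) - (0*(1 + 2))² = 1/8551 - (0*3)² = 1/8551 - 1*0² = 1/8551 - 1*0 = 1/8551 + 0 = 1/8551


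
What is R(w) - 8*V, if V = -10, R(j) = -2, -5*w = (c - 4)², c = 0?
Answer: 78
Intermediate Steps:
w = -16/5 (w = -(0 - 4)²/5 = -⅕*(-4)² = -⅕*16 = -16/5 ≈ -3.2000)
R(w) - 8*V = -2 - 8*(-10) = -2 + 80 = 78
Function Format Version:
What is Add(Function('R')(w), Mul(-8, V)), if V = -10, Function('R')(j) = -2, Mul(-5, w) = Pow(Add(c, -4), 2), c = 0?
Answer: 78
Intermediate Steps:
w = Rational(-16, 5) (w = Mul(Rational(-1, 5), Pow(Add(0, -4), 2)) = Mul(Rational(-1, 5), Pow(-4, 2)) = Mul(Rational(-1, 5), 16) = Rational(-16, 5) ≈ -3.2000)
Add(Function('R')(w), Mul(-8, V)) = Add(-2, Mul(-8, -10)) = Add(-2, 80) = 78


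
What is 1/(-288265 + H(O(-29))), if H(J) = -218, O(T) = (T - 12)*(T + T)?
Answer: -1/288483 ≈ -3.4664e-6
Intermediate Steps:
O(T) = 2*T*(-12 + T) (O(T) = (-12 + T)*(2*T) = 2*T*(-12 + T))
1/(-288265 + H(O(-29))) = 1/(-288265 - 218) = 1/(-288483) = -1/288483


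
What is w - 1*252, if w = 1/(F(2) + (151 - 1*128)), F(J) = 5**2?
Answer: -12095/48 ≈ -251.98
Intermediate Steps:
F(J) = 25
w = 1/48 (w = 1/(25 + (151 - 1*128)) = 1/(25 + (151 - 128)) = 1/(25 + 23) = 1/48 ≈ 0.020833)
w - 1*252 = 1/48 - 1*252 = 1/48 - 252 = -12095/48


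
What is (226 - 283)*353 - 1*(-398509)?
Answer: 378388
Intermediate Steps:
(226 - 283)*353 - 1*(-398509) = -57*353 + 398509 = -20121 + 398509 = 378388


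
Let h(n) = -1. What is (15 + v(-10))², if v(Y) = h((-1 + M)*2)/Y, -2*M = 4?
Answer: 22801/100 ≈ 228.01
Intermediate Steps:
M = -2 (M = -½*4 = -2)
v(Y) = -1/Y
(15 + v(-10))² = (15 - 1/(-10))² = (15 - 1*(-⅒))² = (15 + ⅒)² = (151/10)² = 22801/100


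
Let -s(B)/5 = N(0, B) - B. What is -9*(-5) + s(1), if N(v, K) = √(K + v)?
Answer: 45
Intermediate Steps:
s(B) = -5*√B + 5*B (s(B) = -5*(√(B + 0) - B) = -5*(√B - B) = -5*√B + 5*B)
-9*(-5) + s(1) = -9*(-5) + (-5*√1 + 5*1) = 45 + (-5*1 + 5) = 45 + (-5 + 5) = 45 + 0 = 45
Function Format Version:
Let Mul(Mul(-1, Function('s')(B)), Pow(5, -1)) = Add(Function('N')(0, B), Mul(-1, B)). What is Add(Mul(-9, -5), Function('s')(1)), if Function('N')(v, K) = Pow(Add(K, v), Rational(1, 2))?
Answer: 45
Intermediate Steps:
Function('s')(B) = Add(Mul(-5, Pow(B, Rational(1, 2))), Mul(5, B)) (Function('s')(B) = Mul(-5, Add(Pow(Add(B, 0), Rational(1, 2)), Mul(-1, B))) = Mul(-5, Add(Pow(B, Rational(1, 2)), Mul(-1, B))) = Add(Mul(-5, Pow(B, Rational(1, 2))), Mul(5, B)))
Add(Mul(-9, -5), Function('s')(1)) = Add(Mul(-9, -5), Add(Mul(-5, Pow(1, Rational(1, 2))), Mul(5, 1))) = Add(45, Add(Mul(-5, 1), 5)) = Add(45, Add(-5, 5)) = Add(45, 0) = 45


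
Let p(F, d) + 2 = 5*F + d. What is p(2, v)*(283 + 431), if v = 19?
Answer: 19278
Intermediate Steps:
p(F, d) = -2 + d + 5*F (p(F, d) = -2 + (5*F + d) = -2 + (d + 5*F) = -2 + d + 5*F)
p(2, v)*(283 + 431) = (-2 + 19 + 5*2)*(283 + 431) = (-2 + 19 + 10)*714 = 27*714 = 19278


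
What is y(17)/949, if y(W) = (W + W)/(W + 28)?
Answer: 34/42705 ≈ 0.00079616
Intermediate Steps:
y(W) = 2*W/(28 + W) (y(W) = (2*W)/(28 + W) = 2*W/(28 + W))
y(17)/949 = (2*17/(28 + 17))/949 = (2*17/45)*(1/949) = (2*17*(1/45))*(1/949) = (34/45)*(1/949) = 34/42705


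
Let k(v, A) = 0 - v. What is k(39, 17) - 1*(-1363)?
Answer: 1324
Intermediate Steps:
k(v, A) = -v
k(39, 17) - 1*(-1363) = -1*39 - 1*(-1363) = -39 + 1363 = 1324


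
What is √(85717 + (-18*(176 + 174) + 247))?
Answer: 4*√4979 ≈ 282.25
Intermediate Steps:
√(85717 + (-18*(176 + 174) + 247)) = √(85717 + (-18*350 + 247)) = √(85717 + (-6300 + 247)) = √(85717 - 6053) = √79664 = 4*√4979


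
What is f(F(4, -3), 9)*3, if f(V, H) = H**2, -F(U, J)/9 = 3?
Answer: 243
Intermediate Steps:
F(U, J) = -27 (F(U, J) = -9*3 = -27)
f(F(4, -3), 9)*3 = 9**2*3 = 81*3 = 243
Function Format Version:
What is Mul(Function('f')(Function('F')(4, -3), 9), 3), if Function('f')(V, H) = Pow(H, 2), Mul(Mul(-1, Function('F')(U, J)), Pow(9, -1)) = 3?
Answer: 243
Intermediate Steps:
Function('F')(U, J) = -27 (Function('F')(U, J) = Mul(-9, 3) = -27)
Mul(Function('f')(Function('F')(4, -3), 9), 3) = Mul(Pow(9, 2), 3) = Mul(81, 3) = 243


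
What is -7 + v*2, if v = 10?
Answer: 13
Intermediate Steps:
-7 + v*2 = -7 + 10*2 = -7 + 20 = 13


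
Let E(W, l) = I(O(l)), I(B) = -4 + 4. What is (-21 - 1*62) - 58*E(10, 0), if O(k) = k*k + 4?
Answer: -83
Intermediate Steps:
O(k) = 4 + k² (O(k) = k² + 4 = 4 + k²)
I(B) = 0
E(W, l) = 0
(-21 - 1*62) - 58*E(10, 0) = (-21 - 1*62) - 58*0 = (-21 - 62) + 0 = -83 + 0 = -83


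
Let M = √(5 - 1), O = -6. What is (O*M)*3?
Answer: -36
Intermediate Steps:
M = 2 (M = √4 = 2)
(O*M)*3 = -6*2*3 = -12*3 = -36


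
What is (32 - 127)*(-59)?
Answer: 5605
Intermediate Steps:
(32 - 127)*(-59) = -95*(-59) = 5605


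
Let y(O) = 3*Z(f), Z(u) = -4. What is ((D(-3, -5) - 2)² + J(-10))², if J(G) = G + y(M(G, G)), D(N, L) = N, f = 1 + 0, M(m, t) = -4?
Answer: 9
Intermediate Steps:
f = 1
y(O) = -12 (y(O) = 3*(-4) = -12)
J(G) = -12 + G (J(G) = G - 12 = -12 + G)
((D(-3, -5) - 2)² + J(-10))² = ((-3 - 2)² + (-12 - 10))² = ((-5)² - 22)² = (25 - 22)² = 3² = 9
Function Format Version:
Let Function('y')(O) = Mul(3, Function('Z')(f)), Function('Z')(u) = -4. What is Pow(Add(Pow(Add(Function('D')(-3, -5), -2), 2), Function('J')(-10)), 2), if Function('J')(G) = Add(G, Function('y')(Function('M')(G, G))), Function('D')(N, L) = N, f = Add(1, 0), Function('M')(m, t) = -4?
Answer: 9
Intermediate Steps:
f = 1
Function('y')(O) = -12 (Function('y')(O) = Mul(3, -4) = -12)
Function('J')(G) = Add(-12, G) (Function('J')(G) = Add(G, -12) = Add(-12, G))
Pow(Add(Pow(Add(Function('D')(-3, -5), -2), 2), Function('J')(-10)), 2) = Pow(Add(Pow(Add(-3, -2), 2), Add(-12, -10)), 2) = Pow(Add(Pow(-5, 2), -22), 2) = Pow(Add(25, -22), 2) = Pow(3, 2) = 9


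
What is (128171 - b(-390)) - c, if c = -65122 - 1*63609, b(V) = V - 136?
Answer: 257428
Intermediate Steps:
b(V) = -136 + V
c = -128731 (c = -65122 - 63609 = -128731)
(128171 - b(-390)) - c = (128171 - (-136 - 390)) - 1*(-128731) = (128171 - 1*(-526)) + 128731 = (128171 + 526) + 128731 = 128697 + 128731 = 257428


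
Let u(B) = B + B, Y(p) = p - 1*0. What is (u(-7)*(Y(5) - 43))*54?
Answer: 28728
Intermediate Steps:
Y(p) = p (Y(p) = p + 0 = p)
u(B) = 2*B
(u(-7)*(Y(5) - 43))*54 = ((2*(-7))*(5 - 43))*54 = -14*(-38)*54 = 532*54 = 28728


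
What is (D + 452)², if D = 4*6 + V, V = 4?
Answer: 230400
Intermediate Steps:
D = 28 (D = 4*6 + 4 = 24 + 4 = 28)
(D + 452)² = (28 + 452)² = 480² = 230400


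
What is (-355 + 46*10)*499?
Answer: 52395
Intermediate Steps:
(-355 + 46*10)*499 = (-355 + 460)*499 = 105*499 = 52395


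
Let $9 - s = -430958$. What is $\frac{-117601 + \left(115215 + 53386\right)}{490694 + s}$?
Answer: $\frac{51000}{921661} \approx 0.055335$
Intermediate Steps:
$s = 430967$ ($s = 9 - -430958 = 9 + 430958 = 430967$)
$\frac{-117601 + \left(115215 + 53386\right)}{490694 + s} = \frac{-117601 + \left(115215 + 53386\right)}{490694 + 430967} = \frac{-117601 + 168601}{921661} = 51000 \cdot \frac{1}{921661} = \frac{51000}{921661}$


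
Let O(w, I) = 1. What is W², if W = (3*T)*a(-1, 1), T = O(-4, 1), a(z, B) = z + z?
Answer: 36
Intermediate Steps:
a(z, B) = 2*z
T = 1
W = -6 (W = (3*1)*(2*(-1)) = 3*(-2) = -6)
W² = (-6)² = 36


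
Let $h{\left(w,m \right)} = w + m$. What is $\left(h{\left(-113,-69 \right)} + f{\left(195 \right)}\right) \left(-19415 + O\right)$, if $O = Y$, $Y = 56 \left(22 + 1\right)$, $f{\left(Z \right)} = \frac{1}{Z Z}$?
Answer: $\frac{125448791723}{38025} \approx 3.2991 \cdot 10^{6}$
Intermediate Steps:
$h{\left(w,m \right)} = m + w$
$f{\left(Z \right)} = \frac{1}{Z^{2}}$
$Y = 1288$ ($Y = 56 \cdot 23 = 1288$)
$O = 1288$
$\left(h{\left(-113,-69 \right)} + f{\left(195 \right)}\right) \left(-19415 + O\right) = \left(\left(-69 - 113\right) + \frac{1}{38025}\right) \left(-19415 + 1288\right) = \left(-182 + \frac{1}{38025}\right) \left(-18127\right) = \left(- \frac{6920549}{38025}\right) \left(-18127\right) = \frac{125448791723}{38025}$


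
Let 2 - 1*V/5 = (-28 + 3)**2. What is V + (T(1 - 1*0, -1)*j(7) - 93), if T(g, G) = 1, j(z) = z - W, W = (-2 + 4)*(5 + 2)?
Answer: -3215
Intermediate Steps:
W = 14 (W = 2*7 = 14)
j(z) = -14 + z (j(z) = z - 1*14 = z - 14 = -14 + z)
V = -3115 (V = 10 - 5*(-28 + 3)**2 = 10 - 5*(-25)**2 = 10 - 5*625 = 10 - 3125 = -3115)
V + (T(1 - 1*0, -1)*j(7) - 93) = -3115 + (1*(-14 + 7) - 93) = -3115 + (1*(-7) - 93) = -3115 + (-7 - 93) = -3115 - 100 = -3215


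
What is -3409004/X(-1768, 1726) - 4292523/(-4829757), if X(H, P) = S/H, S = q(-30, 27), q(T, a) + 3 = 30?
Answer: 9703173547907875/43467813 ≈ 2.2323e+8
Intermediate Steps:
q(T, a) = 27 (q(T, a) = -3 + 30 = 27)
S = 27
X(H, P) = 27/H
-3409004/X(-1768, 1726) - 4292523/(-4829757) = -3409004/(27/(-1768)) - 4292523/(-4829757) = -3409004/(27*(-1/1768)) - 4292523*(-1/4829757) = -3409004/(-27/1768) + 1430841/1609919 = -3409004*(-1768/27) + 1430841/1609919 = 6027119072/27 + 1430841/1609919 = 9703173547907875/43467813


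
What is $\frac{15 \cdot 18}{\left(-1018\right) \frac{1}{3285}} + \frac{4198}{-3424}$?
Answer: $- \frac{760297591}{871408} \approx -872.49$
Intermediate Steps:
$\frac{15 \cdot 18}{\left(-1018\right) \frac{1}{3285}} + \frac{4198}{-3424} = \frac{270}{\left(-1018\right) \frac{1}{3285}} + 4198 \left(- \frac{1}{3424}\right) = \frac{270}{- \frac{1018}{3285}} - \frac{2099}{1712} = 270 \left(- \frac{3285}{1018}\right) - \frac{2099}{1712} = - \frac{443475}{509} - \frac{2099}{1712} = - \frac{760297591}{871408}$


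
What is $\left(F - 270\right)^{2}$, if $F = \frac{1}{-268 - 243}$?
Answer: $\frac{19035996841}{261121} \approx 72901.0$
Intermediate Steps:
$F = - \frac{1}{511}$ ($F = \frac{1}{-511} = - \frac{1}{511} \approx -0.0019569$)
$\left(F - 270\right)^{2} = \left(- \frac{1}{511} - 270\right)^{2} = \left(- \frac{137971}{511}\right)^{2} = \frac{19035996841}{261121}$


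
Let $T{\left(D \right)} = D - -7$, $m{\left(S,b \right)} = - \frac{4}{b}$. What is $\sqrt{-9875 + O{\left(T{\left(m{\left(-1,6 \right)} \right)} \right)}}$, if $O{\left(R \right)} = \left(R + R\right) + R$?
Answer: $8 i \sqrt{154} \approx 99.277 i$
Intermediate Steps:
$T{\left(D \right)} = 7 + D$ ($T{\left(D \right)} = D + 7 = 7 + D$)
$O{\left(R \right)} = 3 R$ ($O{\left(R \right)} = 2 R + R = 3 R$)
$\sqrt{-9875 + O{\left(T{\left(m{\left(-1,6 \right)} \right)} \right)}} = \sqrt{-9875 + 3 \left(7 - \frac{4}{6}\right)} = \sqrt{-9875 + 3 \left(7 - \frac{2}{3}\right)} = \sqrt{-9875 + 3 \cdot \frac{19}{3}} = \sqrt{-9875 + 19} = \sqrt{-9856} = 8 i \sqrt{154}$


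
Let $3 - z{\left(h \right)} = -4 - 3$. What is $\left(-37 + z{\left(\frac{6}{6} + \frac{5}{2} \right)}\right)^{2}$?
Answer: $729$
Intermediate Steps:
$z{\left(h \right)} = 10$ ($z{\left(h \right)} = 3 - \left(-4 - 3\right) = 3 - -7 = 3 + 7 = 10$)
$\left(-37 + z{\left(\frac{6}{6} + \frac{5}{2} \right)}\right)^{2} = \left(-37 + 10\right)^{2} = \left(-27\right)^{2} = 729$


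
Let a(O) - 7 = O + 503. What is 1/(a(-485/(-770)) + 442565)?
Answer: 154/68233647 ≈ 2.2570e-6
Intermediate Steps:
a(O) = 510 + O (a(O) = 7 + (O + 503) = 7 + (503 + O) = 510 + O)
1/(a(-485/(-770)) + 442565) = 1/((510 - 485/(-770)) + 442565) = 1/((510 - 485*(-1/770)) + 442565) = 1/((510 + 97/154) + 442565) = 1/(78637/154 + 442565) = 1/(68233647/154) = 154/68233647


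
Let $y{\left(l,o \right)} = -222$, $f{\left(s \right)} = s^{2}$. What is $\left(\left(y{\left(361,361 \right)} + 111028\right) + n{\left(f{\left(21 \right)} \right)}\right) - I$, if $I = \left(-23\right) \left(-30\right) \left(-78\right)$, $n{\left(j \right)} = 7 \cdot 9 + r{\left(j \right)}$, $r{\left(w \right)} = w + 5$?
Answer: $165135$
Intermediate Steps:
$r{\left(w \right)} = 5 + w$
$n{\left(j \right)} = 68 + j$ ($n{\left(j \right)} = 7 \cdot 9 + \left(5 + j\right) = 63 + \left(5 + j\right) = 68 + j$)
$I = -53820$ ($I = 690 \left(-78\right) = -53820$)
$\left(\left(y{\left(361,361 \right)} + 111028\right) + n{\left(f{\left(21 \right)} \right)}\right) - I = \left(\left(-222 + 111028\right) + \left(68 + 21^{2}\right)\right) - -53820 = \left(110806 + \left(68 + 441\right)\right) + 53820 = \left(110806 + 509\right) + 53820 = 111315 + 53820 = 165135$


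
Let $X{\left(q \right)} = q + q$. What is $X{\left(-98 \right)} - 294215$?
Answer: $-294411$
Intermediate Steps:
$X{\left(q \right)} = 2 q$
$X{\left(-98 \right)} - 294215 = 2 \left(-98\right) - 294215 = -196 - 294215 = -294411$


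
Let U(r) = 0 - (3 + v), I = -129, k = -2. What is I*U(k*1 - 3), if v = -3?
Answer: 0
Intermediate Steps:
U(r) = 0 (U(r) = 0 - (3 - 3) = 0 - 1*0 = 0 + 0 = 0)
I*U(k*1 - 3) = -129*0 = 0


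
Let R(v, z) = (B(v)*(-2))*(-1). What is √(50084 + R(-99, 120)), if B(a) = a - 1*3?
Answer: 2*√12470 ≈ 223.34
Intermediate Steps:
B(a) = -3 + a (B(a) = a - 3 = -3 + a)
R(v, z) = -6 + 2*v (R(v, z) = ((-3 + v)*(-2))*(-1) = (6 - 2*v)*(-1) = -6 + 2*v)
√(50084 + R(-99, 120)) = √(50084 + (-6 + 2*(-99))) = √(50084 + (-6 - 198)) = √(50084 - 204) = √49880 = 2*√12470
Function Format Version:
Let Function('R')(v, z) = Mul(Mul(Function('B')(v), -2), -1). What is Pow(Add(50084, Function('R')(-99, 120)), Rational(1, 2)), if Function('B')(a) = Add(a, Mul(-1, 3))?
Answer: Mul(2, Pow(12470, Rational(1, 2))) ≈ 223.34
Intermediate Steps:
Function('B')(a) = Add(-3, a) (Function('B')(a) = Add(a, -3) = Add(-3, a))
Function('R')(v, z) = Add(-6, Mul(2, v)) (Function('R')(v, z) = Mul(Mul(Add(-3, v), -2), -1) = Mul(Add(6, Mul(-2, v)), -1) = Add(-6, Mul(2, v)))
Pow(Add(50084, Function('R')(-99, 120)), Rational(1, 2)) = Pow(Add(50084, Add(-6, Mul(2, -99))), Rational(1, 2)) = Pow(Add(50084, Add(-6, -198)), Rational(1, 2)) = Pow(Add(50084, -204), Rational(1, 2)) = Pow(49880, Rational(1, 2)) = Mul(2, Pow(12470, Rational(1, 2)))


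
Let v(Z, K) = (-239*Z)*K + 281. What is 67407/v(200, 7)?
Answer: -67407/334319 ≈ -0.20162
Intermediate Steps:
v(Z, K) = 281 - 239*K*Z (v(Z, K) = -239*K*Z + 281 = 281 - 239*K*Z)
67407/v(200, 7) = 67407/(281 - 239*7*200) = 67407/(281 - 334600) = 67407/(-334319) = 67407*(-1/334319) = -67407/334319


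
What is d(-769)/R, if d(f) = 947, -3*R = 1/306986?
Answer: -872147226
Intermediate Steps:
R = -1/920958 (R = -1/3/306986 = -1/3*1/306986 = -1/920958 ≈ -1.0858e-6)
d(-769)/R = 947/(-1/920958) = 947*(-920958) = -872147226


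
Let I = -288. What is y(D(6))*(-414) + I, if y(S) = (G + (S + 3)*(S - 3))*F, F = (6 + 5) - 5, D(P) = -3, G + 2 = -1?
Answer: 7164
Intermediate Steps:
G = -3 (G = -2 - 1 = -3)
F = 6 (F = 11 - 5 = 6)
y(S) = -18 + 6*(-3 + S)*(3 + S) (y(S) = (-3 + (S + 3)*(S - 3))*6 = (-3 + (3 + S)*(-3 + S))*6 = (-3 + (-3 + S)*(3 + S))*6 = -18 + 6*(-3 + S)*(3 + S))
y(D(6))*(-414) + I = (-72 + 6*(-3)²)*(-414) - 288 = (-72 + 6*9)*(-414) - 288 = (-72 + 54)*(-414) - 288 = -18*(-414) - 288 = 7452 - 288 = 7164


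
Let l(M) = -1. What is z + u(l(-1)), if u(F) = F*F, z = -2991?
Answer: -2990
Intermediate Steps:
u(F) = F**2
z + u(l(-1)) = -2991 + (-1)**2 = -2991 + 1 = -2990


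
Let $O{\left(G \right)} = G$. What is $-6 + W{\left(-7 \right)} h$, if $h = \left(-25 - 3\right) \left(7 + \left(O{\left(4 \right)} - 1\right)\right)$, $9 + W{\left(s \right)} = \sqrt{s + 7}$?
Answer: $2514$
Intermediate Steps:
$W{\left(s \right)} = -9 + \sqrt{7 + s}$ ($W{\left(s \right)} = -9 + \sqrt{s + 7} = -9 + \sqrt{7 + s}$)
$h = -280$ ($h = \left(-25 - 3\right) \left(7 + \left(4 - 1\right)\right) = - 28 \left(7 + 3\right) = \left(-28\right) 10 = -280$)
$-6 + W{\left(-7 \right)} h = -6 + \left(-9 + \sqrt{7 - 7}\right) \left(-280\right) = -6 + \left(-9 + \sqrt{0}\right) \left(-280\right) = -6 + \left(-9 + 0\right) \left(-280\right) = -6 - -2520 = -6 + 2520 = 2514$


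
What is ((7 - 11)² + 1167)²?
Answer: 1399489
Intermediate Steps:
((7 - 11)² + 1167)² = ((-4)² + 1167)² = (16 + 1167)² = 1183² = 1399489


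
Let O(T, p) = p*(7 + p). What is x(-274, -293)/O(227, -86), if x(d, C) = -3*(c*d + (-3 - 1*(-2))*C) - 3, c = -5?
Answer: -2496/3397 ≈ -0.73477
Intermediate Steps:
x(d, C) = -3 + 3*C + 15*d (x(d, C) = -3*(-5*d + (-3 - 1*(-2))*C) - 3 = -3*(-5*d + (-3 + 2)*C) - 3 = -3*(-5*d - C) - 3 = -3*(-C - 5*d) - 3 = (3*C + 15*d) - 3 = -3 + 3*C + 15*d)
x(-274, -293)/O(227, -86) = (-3 + 3*(-293) + 15*(-274))/((-86*(7 - 86))) = (-3 - 879 - 4110)/((-86*(-79))) = -4992/6794 = -4992*1/6794 = -2496/3397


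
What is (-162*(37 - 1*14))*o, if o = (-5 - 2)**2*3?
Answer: -547722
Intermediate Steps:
o = 147 (o = (-7)**2*3 = 49*3 = 147)
(-162*(37 - 1*14))*o = -162*(37 - 1*14)*147 = -162*(37 - 14)*147 = -162*23*147 = -3726*147 = -547722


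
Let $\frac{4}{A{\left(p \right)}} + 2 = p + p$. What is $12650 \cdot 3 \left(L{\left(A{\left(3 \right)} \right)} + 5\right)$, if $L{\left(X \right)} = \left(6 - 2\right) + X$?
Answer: $379500$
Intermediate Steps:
$A{\left(p \right)} = \frac{4}{-2 + 2 p}$ ($A{\left(p \right)} = \frac{4}{-2 + \left(p + p\right)} = \frac{4}{-2 + 2 p}$)
$L{\left(X \right)} = 4 + X$
$12650 \cdot 3 \left(L{\left(A{\left(3 \right)} \right)} + 5\right) = 12650 \cdot 3 \left(\left(4 + \frac{2}{-1 + 3}\right) + 5\right) = 12650 \cdot 3 \left(\left(4 + \frac{2}{2}\right) + 5\right) = 12650 \cdot 3 \left(\left(4 + 2 \cdot \frac{1}{2}\right) + 5\right) = 12650 \cdot 3 \left(\left(4 + 1\right) + 5\right) = 12650 \cdot 3 \left(5 + 5\right) = 12650 \cdot 3 \cdot 10 = 12650 \cdot 30 = 379500$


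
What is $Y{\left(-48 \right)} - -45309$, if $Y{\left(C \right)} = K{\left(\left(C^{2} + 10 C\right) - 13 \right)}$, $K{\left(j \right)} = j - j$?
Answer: $45309$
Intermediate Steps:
$K{\left(j \right)} = 0$
$Y{\left(C \right)} = 0$
$Y{\left(-48 \right)} - -45309 = 0 - -45309 = 0 + 45309 = 45309$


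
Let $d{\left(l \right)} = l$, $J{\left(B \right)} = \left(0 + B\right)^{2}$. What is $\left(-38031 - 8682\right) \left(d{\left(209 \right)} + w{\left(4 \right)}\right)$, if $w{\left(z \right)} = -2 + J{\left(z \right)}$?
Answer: $-10416999$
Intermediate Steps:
$J{\left(B \right)} = B^{2}$
$w{\left(z \right)} = -2 + z^{2}$
$\left(-38031 - 8682\right) \left(d{\left(209 \right)} + w{\left(4 \right)}\right) = \left(-38031 - 8682\right) \left(209 - \left(2 - 4^{2}\right)\right) = - 46713 \left(209 + \left(-2 + 16\right)\right) = - 46713 \left(209 + 14\right) = \left(-46713\right) 223 = -10416999$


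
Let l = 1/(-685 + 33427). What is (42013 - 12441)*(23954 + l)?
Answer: 11596687435034/16371 ≈ 7.0837e+8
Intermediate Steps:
l = 1/32742 ≈ 3.0542e-5
(42013 - 12441)*(23954 + l) = (42013 - 12441)*(23954 + 1/32742) = 29572*(784301869/32742) = 11596687435034/16371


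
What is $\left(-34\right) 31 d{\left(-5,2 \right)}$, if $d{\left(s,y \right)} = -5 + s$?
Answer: $10540$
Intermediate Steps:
$\left(-34\right) 31 d{\left(-5,2 \right)} = \left(-34\right) 31 \left(-5 - 5\right) = \left(-1054\right) \left(-10\right) = 10540$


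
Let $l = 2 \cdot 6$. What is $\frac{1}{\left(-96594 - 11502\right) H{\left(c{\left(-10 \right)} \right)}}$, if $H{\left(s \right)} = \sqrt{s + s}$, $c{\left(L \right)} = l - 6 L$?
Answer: $- \frac{1}{1297152} \approx -7.7092 \cdot 10^{-7}$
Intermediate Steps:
$l = 12$
$c{\left(L \right)} = 12 - 6 L$
$H{\left(s \right)} = \sqrt{2} \sqrt{s}$ ($H{\left(s \right)} = \sqrt{2 s} = \sqrt{2} \sqrt{s}$)
$\frac{1}{\left(-96594 - 11502\right) H{\left(c{\left(-10 \right)} \right)}} = \frac{1}{\left(-96594 - 11502\right) \sqrt{2} \sqrt{12 - -60}} = \frac{1}{\left(-108096\right) \sqrt{2} \sqrt{12 + 60}} = - \frac{1}{108096 \sqrt{2} \sqrt{72}} = - \frac{1}{108096 \sqrt{2} \cdot 6 \sqrt{2}} = - \frac{1}{108096 \cdot 12} = \left(- \frac{1}{108096}\right) \frac{1}{12} = - \frac{1}{1297152}$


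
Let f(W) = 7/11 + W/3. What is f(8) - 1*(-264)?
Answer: 8821/33 ≈ 267.30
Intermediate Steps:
f(W) = 7/11 + W/3 (f(W) = 7*(1/11) + W*(1/3) = 7/11 + W/3)
f(8) - 1*(-264) = (7/11 + (1/3)*8) - 1*(-264) = (7/11 + 8/3) + 264 = 109/33 + 264 = 8821/33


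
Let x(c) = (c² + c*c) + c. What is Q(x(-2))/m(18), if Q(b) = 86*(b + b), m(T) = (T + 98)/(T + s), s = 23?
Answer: 10578/29 ≈ 364.76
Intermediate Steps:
m(T) = (98 + T)/(23 + T) (m(T) = (T + 98)/(T + 23) = (98 + T)/(23 + T))
x(c) = c + 2*c² (x(c) = (c² + c²) + c = 2*c² + c = c + 2*c²)
Q(b) = 172*b (Q(b) = 86*(2*b) = 172*b)
Q(x(-2))/m(18) = (172*(-2*(1 + 2*(-2))))/(((98 + 18)/(23 + 18))) = (172*(-2*(1 - 4)))/((116/41)) = (172*(-2*(-3)))/(((1/41)*116)) = (172*6)/(116/41) = 1032*(41/116) = 10578/29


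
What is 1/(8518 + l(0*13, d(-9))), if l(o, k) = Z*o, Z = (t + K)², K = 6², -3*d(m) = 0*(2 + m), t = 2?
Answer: 1/8518 ≈ 0.00011740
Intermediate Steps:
d(m) = 0 (d(m) = -0*(2 + m) = -⅓*0 = 0)
K = 36
Z = 1444 (Z = (2 + 36)² = 38² = 1444)
l(o, k) = 1444*o
1/(8518 + l(0*13, d(-9))) = 1/(8518 + 1444*(0*13)) = 1/(8518 + 1444*0) = 1/(8518 + 0) = 1/8518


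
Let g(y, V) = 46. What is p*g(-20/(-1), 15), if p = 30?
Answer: 1380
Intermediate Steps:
p*g(-20/(-1), 15) = 30*46 = 1380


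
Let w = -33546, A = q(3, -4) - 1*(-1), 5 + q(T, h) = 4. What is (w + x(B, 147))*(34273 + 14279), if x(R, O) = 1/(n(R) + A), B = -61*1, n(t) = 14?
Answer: -1628721924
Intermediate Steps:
q(T, h) = -1 (q(T, h) = -5 + 4 = -1)
A = 0 (A = -1 - 1*(-1) = -1 + 1 = 0)
B = -61
x(R, O) = 1/14 (x(R, O) = 1/(14 + 0) = 1/14)
(w + x(B, 147))*(34273 + 14279) = (-33546 + 1/14)*(34273 + 14279) = -469643/14*48552 = -1628721924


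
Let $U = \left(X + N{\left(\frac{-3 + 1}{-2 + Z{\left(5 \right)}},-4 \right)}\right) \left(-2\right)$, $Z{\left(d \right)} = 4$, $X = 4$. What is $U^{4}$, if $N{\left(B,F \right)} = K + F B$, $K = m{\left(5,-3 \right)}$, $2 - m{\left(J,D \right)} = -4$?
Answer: $614656$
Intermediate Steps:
$m{\left(J,D \right)} = 6$ ($m{\left(J,D \right)} = 2 - -4 = 2 + 4 = 6$)
$K = 6$
$N{\left(B,F \right)} = 6 + B F$ ($N{\left(B,F \right)} = 6 + F B = 6 + B F$)
$U = -28$ ($U = \left(4 + \left(6 + \frac{-3 + 1}{-2 + 4} \left(-4\right)\right)\right) \left(-2\right) = \left(4 + \left(6 + - \frac{2}{2} \left(-4\right)\right)\right) \left(-2\right) = \left(4 + \left(6 + \left(-2\right) \frac{1}{2} \left(-4\right)\right)\right) \left(-2\right) = \left(4 + \left(6 - -4\right)\right) \left(-2\right) = \left(4 + \left(6 + 4\right)\right) \left(-2\right) = \left(4 + 10\right) \left(-2\right) = 14 \left(-2\right) = -28$)
$U^{4} = \left(-28\right)^{4} = 614656$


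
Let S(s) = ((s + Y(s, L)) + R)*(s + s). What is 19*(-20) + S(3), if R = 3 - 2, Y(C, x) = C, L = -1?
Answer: -338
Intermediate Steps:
R = 1
S(s) = 2*s*(1 + 2*s) (S(s) = ((s + s) + 1)*(s + s) = (2*s + 1)*(2*s) = (1 + 2*s)*(2*s) = 2*s*(1 + 2*s))
19*(-20) + S(3) = 19*(-20) + 2*3*(1 + 2*3) = -380 + 2*3*(1 + 6) = -380 + 2*3*7 = -380 + 42 = -338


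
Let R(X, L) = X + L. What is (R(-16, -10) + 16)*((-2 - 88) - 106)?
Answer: 1960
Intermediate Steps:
R(X, L) = L + X
(R(-16, -10) + 16)*((-2 - 88) - 106) = ((-10 - 16) + 16)*((-2 - 88) - 106) = (-26 + 16)*(-90 - 106) = -10*(-196) = 1960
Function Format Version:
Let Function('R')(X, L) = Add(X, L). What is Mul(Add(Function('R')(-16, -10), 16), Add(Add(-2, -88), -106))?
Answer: 1960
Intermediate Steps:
Function('R')(X, L) = Add(L, X)
Mul(Add(Function('R')(-16, -10), 16), Add(Add(-2, -88), -106)) = Mul(Add(Add(-10, -16), 16), Add(Add(-2, -88), -106)) = Mul(Add(-26, 16), Add(-90, -106)) = Mul(-10, -196) = 1960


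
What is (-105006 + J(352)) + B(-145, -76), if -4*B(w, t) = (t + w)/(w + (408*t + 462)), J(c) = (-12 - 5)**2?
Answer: -12855478009/122764 ≈ -1.0472e+5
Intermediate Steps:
J(c) = 289 (J(c) = (-17)**2 = 289)
B(w, t) = -(t + w)/(4*(462 + w + 408*t)) (B(w, t) = -(t + w)/(4*(w + (408*t + 462))) = -(t + w)/(4*(w + (462 + 408*t))) = -(t + w)/(4*(462 + w + 408*t)))
(-105006 + J(352)) + B(-145, -76) = (-105006 + 289) + (-1*(-76) - 1*(-145))/(4*(462 - 145 + 408*(-76))) = -104717 + (76 + 145)/(4*(462 - 145 - 31008)) = -104717 + (1/4)*221/(-30691) = -104717 + (1/4)*(-1/30691)*221 = -104717 - 221/122764 = -12855478009/122764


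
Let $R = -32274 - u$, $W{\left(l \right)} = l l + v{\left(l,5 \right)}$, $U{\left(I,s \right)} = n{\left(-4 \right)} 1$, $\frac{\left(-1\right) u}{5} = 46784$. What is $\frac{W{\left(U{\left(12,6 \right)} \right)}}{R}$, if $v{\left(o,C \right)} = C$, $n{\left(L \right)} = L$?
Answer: $\frac{21}{201646} \approx 0.00010414$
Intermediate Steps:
$u = -233920$ ($u = \left(-5\right) 46784 = -233920$)
$U{\left(I,s \right)} = -4$ ($U{\left(I,s \right)} = \left(-4\right) 1 = -4$)
$W{\left(l \right)} = 5 + l^{2}$ ($W{\left(l \right)} = l l + 5 = l^{2} + 5 = 5 + l^{2}$)
$R = 201646$ ($R = -32274 - -233920 = -32274 + 233920 = 201646$)
$\frac{W{\left(U{\left(12,6 \right)} \right)}}{R} = \frac{5 + \left(-4\right)^{2}}{201646} = \left(5 + 16\right) \frac{1}{201646} = 21 \cdot \frac{1}{201646} = \frac{21}{201646}$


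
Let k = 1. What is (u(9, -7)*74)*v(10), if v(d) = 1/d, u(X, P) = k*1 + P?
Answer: -222/5 ≈ -44.400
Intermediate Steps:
u(X, P) = 1 + P (u(X, P) = 1*1 + P = 1 + P)
(u(9, -7)*74)*v(10) = ((1 - 7)*74)/10 = -6*74*(⅒) = -444*⅒ = -222/5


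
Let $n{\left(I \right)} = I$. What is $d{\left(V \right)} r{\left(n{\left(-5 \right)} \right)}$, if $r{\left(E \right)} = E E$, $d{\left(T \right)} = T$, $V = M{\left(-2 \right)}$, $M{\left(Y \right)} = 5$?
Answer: $125$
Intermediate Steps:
$V = 5$
$r{\left(E \right)} = E^{2}$
$d{\left(V \right)} r{\left(n{\left(-5 \right)} \right)} = 5 \left(-5\right)^{2} = 5 \cdot 25 = 125$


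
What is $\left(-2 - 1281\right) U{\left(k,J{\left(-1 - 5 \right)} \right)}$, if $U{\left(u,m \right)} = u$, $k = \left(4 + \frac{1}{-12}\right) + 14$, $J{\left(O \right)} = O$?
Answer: $- \frac{275845}{12} \approx -22987.0$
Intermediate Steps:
$k = \frac{215}{12}$ ($k = \left(4 - \frac{1}{12}\right) + 14 = \frac{47}{12} + 14 = \frac{215}{12} \approx 17.917$)
$\left(-2 - 1281\right) U{\left(k,J{\left(-1 - 5 \right)} \right)} = \left(-2 - 1281\right) \frac{215}{12} = \left(-1283\right) \frac{215}{12} = - \frac{275845}{12}$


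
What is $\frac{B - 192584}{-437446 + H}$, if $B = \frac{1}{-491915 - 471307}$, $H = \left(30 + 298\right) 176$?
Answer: $\frac{185501145649}{365752731396} \approx 0.50718$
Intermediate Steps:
$H = 57728$ ($H = 328 \cdot 176 = 57728$)
$B = - \frac{1}{963222}$ ($B = \frac{1}{-963222} = - \frac{1}{963222} \approx -1.0382 \cdot 10^{-6}$)
$\frac{B - 192584}{-437446 + H} = \frac{- \frac{1}{963222} - 192584}{-437446 + 57728} = - \frac{185501145649}{963222 \left(-379718\right)} = \left(- \frac{185501145649}{963222}\right) \left(- \frac{1}{379718}\right) = \frac{185501145649}{365752731396}$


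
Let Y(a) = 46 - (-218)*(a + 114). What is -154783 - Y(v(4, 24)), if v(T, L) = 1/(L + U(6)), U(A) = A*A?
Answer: -5390539/30 ≈ -1.7968e+5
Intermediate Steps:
U(A) = A**2
v(T, L) = 1/(36 + L) (v(T, L) = 1/(L + 6**2) = 1/(L + 36) = 1/(36 + L))
Y(a) = 24898 + 218*a (Y(a) = 46 - (-218)*(114 + a) = 46 - (-24852 - 218*a) = 46 + (24852 + 218*a) = 24898 + 218*a)
-154783 - Y(v(4, 24)) = -154783 - (24898 + 218/(36 + 24)) = -154783 - (24898 + 218/60) = -154783 - (24898 + 218*(1/60)) = -154783 - (24898 + 109/30) = -154783 - 1*747049/30 = -154783 - 747049/30 = -5390539/30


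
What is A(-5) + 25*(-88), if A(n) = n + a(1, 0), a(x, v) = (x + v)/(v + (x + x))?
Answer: -4409/2 ≈ -2204.5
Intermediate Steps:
a(x, v) = (v + x)/(v + 2*x)
A(n) = ½ + n (A(n) = n + (0 + 1)/(0 + 2*1) = n + 1/(0 + 2) = n + 1/2 = n + (½)*1 = n + ½ = ½ + n)
A(-5) + 25*(-88) = (½ - 5) + 25*(-88) = -9/2 - 2200 = -4409/2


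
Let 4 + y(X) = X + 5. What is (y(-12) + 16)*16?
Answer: 80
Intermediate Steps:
y(X) = 1 + X (y(X) = -4 + (X + 5) = -4 + (5 + X) = 1 + X)
(y(-12) + 16)*16 = ((1 - 12) + 16)*16 = (-11 + 16)*16 = 5*16 = 80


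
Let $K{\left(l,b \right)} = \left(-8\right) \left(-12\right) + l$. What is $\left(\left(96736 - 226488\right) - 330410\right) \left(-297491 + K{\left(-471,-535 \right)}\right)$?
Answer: $137066614292$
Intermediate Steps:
$K{\left(l,b \right)} = 96 + l$
$\left(\left(96736 - 226488\right) - 330410\right) \left(-297491 + K{\left(-471,-535 \right)}\right) = \left(\left(96736 - 226488\right) - 330410\right) \left(-297491 + \left(96 - 471\right)\right) = \left(-129752 - 330410\right) \left(-297491 - 375\right) = \left(-460162\right) \left(-297866\right) = 137066614292$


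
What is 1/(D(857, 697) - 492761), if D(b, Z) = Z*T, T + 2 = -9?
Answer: -1/500428 ≈ -1.9983e-6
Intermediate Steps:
T = -11 (T = -2 - 9 = -11)
D(b, Z) = -11*Z (D(b, Z) = Z*(-11) = -11*Z)
1/(D(857, 697) - 492761) = 1/(-11*697 - 492761) = 1/(-7667 - 492761) = 1/(-500428) = -1/500428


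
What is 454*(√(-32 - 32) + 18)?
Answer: 8172 + 3632*I ≈ 8172.0 + 3632.0*I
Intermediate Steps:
454*(√(-32 - 32) + 18) = 454*(√(-64) + 18) = 454*(8*I + 18) = 454*(18 + 8*I) = 8172 + 3632*I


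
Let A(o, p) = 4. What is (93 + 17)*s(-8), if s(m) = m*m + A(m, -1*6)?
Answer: 7480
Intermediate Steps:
s(m) = 4 + m² (s(m) = m*m + 4 = m² + 4 = 4 + m²)
(93 + 17)*s(-8) = (93 + 17)*(4 + (-8)²) = 110*(4 + 64) = 110*68 = 7480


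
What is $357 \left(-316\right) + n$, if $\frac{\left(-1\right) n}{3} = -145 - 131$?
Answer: $-111984$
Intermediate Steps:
$n = 828$ ($n = - 3 \left(-145 - 131\right) = \left(-3\right) \left(-276\right) = 828$)
$357 \left(-316\right) + n = 357 \left(-316\right) + 828 = -112812 + 828 = -111984$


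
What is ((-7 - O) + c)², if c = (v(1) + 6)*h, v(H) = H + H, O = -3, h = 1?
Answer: 16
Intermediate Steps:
v(H) = 2*H
c = 8 (c = (2*1 + 6)*1 = (2 + 6)*1 = 8*1 = 8)
((-7 - O) + c)² = ((-7 - 1*(-3)) + 8)² = ((-7 + 3) + 8)² = (-4 + 8)² = 4² = 16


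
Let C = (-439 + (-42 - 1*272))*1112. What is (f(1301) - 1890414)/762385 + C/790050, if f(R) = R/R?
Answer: -71063106567/20077408975 ≈ -3.5395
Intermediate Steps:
f(R) = 1
C = -837336 (C = (-439 + (-42 - 272))*1112 = (-439 - 314)*1112 = -753*1112 = -837336)
(f(1301) - 1890414)/762385 + C/790050 = (1 - 1890414)/762385 - 837336/790050 = -1890413*1/762385 - 837336*1/790050 = -1890413/762385 - 139556/131675 = -71063106567/20077408975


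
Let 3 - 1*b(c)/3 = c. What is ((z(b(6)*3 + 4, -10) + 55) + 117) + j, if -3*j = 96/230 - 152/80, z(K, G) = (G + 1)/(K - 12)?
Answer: 834389/4830 ≈ 172.75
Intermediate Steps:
b(c) = 9 - 3*c
z(K, G) = (1 + G)/(-12 + K)
j = 341/690 (j = -(96/230 - 152/80)/3 = -(96*(1/230) - 152*1/80)/3 = -(48/115 - 19/10)/3 = -⅓*(-341/230) = 341/690 ≈ 0.49420)
((z(b(6)*3 + 4, -10) + 55) + 117) + j = (((1 - 10)/(-12 + ((9 - 3*6)*3 + 4)) + 55) + 117) + 341/690 = ((-9/(-12 + ((9 - 18)*3 + 4)) + 55) + 117) + 341/690 = ((-9/(-12 + (-9*3 + 4)) + 55) + 117) + 341/690 = ((-9/(-12 + (-27 + 4)) + 55) + 117) + 341/690 = ((-9/(-12 - 23) + 55) + 117) + 341/690 = ((-9/(-35) + 55) + 117) + 341/690 = ((-1/35*(-9) + 55) + 117) + 341/690 = ((9/35 + 55) + 117) + 341/690 = (1934/35 + 117) + 341/690 = 6029/35 + 341/690 = 834389/4830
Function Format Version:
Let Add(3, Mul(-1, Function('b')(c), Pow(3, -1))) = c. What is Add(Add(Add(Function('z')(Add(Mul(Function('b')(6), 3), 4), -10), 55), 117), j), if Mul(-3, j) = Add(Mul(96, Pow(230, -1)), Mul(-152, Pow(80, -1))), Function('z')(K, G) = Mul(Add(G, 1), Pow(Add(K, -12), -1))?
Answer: Rational(834389, 4830) ≈ 172.75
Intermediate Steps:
Function('b')(c) = Add(9, Mul(-3, c))
Function('z')(K, G) = Mul(Pow(Add(-12, K), -1), Add(1, G)) (Function('z')(K, G) = Mul(Add(1, G), Pow(Add(-12, K), -1)) = Mul(Pow(Add(-12, K), -1), Add(1, G)))
j = Rational(341, 690) (j = Mul(Rational(-1, 3), Add(Mul(96, Pow(230, -1)), Mul(-152, Pow(80, -1)))) = Mul(Rational(-1, 3), Add(Mul(96, Rational(1, 230)), Mul(-152, Rational(1, 80)))) = Mul(Rational(-1, 3), Add(Rational(48, 115), Rational(-19, 10))) = Mul(Rational(-1, 3), Rational(-341, 230)) = Rational(341, 690) ≈ 0.49420)
Add(Add(Add(Function('z')(Add(Mul(Function('b')(6), 3), 4), -10), 55), 117), j) = Add(Add(Add(Mul(Pow(Add(-12, Add(Mul(Add(9, Mul(-3, 6)), 3), 4)), -1), Add(1, -10)), 55), 117), Rational(341, 690)) = Add(Add(Add(Mul(Pow(Add(-12, Add(Mul(Add(9, -18), 3), 4)), -1), -9), 55), 117), Rational(341, 690)) = Add(Add(Add(Mul(Pow(Add(-12, Add(Mul(-9, 3), 4)), -1), -9), 55), 117), Rational(341, 690)) = Add(Add(Add(Mul(Pow(Add(-12, Add(-27, 4)), -1), -9), 55), 117), Rational(341, 690)) = Add(Add(Add(Mul(Pow(Add(-12, -23), -1), -9), 55), 117), Rational(341, 690)) = Add(Add(Add(Mul(Pow(-35, -1), -9), 55), 117), Rational(341, 690)) = Add(Add(Add(Mul(Rational(-1, 35), -9), 55), 117), Rational(341, 690)) = Add(Add(Add(Rational(9, 35), 55), 117), Rational(341, 690)) = Add(Add(Rational(1934, 35), 117), Rational(341, 690)) = Add(Rational(6029, 35), Rational(341, 690)) = Rational(834389, 4830)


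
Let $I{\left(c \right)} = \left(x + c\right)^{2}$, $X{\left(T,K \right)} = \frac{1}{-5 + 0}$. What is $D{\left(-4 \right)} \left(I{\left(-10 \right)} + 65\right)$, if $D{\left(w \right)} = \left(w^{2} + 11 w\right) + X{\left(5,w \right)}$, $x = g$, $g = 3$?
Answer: $- \frac{16074}{5} \approx -3214.8$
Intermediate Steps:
$x = 3$
$X{\left(T,K \right)} = - \frac{1}{5}$ ($X{\left(T,K \right)} = \frac{1}{-5} = - \frac{1}{5}$)
$I{\left(c \right)} = \left(3 + c\right)^{2}$
$D{\left(w \right)} = - \frac{1}{5} + w^{2} + 11 w$ ($D{\left(w \right)} = \left(w^{2} + 11 w\right) - \frac{1}{5} = - \frac{1}{5} + w^{2} + 11 w$)
$D{\left(-4 \right)} \left(I{\left(-10 \right)} + 65\right) = \left(- \frac{1}{5} + \left(-4\right)^{2} + 11 \left(-4\right)\right) \left(\left(3 - 10\right)^{2} + 65\right) = \left(- \frac{1}{5} + 16 - 44\right) \left(\left(-7\right)^{2} + 65\right) = - \frac{141 \left(49 + 65\right)}{5} = \left(- \frac{141}{5}\right) 114 = - \frac{16074}{5}$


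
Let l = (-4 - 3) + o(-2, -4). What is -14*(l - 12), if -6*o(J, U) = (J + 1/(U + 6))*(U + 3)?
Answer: 539/2 ≈ 269.50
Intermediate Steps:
o(J, U) = -(3 + U)*(J + 1/(6 + U))/6 (o(J, U) = -(J + 1/(U + 6))*(U + 3)/6 = -(J + 1/(6 + U))*(3 + U)/6 = -(3 + U)*(J + 1/(6 + U))/6)
l = -29/4 (l = (-4 - 3) + (-3 - 1*(-4) - 18*(-2) - 1*(-2)*(-4)**2 - 9*(-2)*(-4))/(6*(6 - 4)) = -7 + (1/6)*(-3 + 4 + 36 - 1*(-2)*16 - 72)/2 = -7 + (1/6)*(1/2)*(-3 + 4 + 36 + 32 - 72) = -7 + (1/6)*(1/2)*(-3) = -7 - 1/4 = -29/4 ≈ -7.2500)
-14*(l - 12) = -14*(-29/4 - 12) = -14*(-77/4) = 539/2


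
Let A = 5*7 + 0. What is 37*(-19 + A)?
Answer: 592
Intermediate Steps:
A = 35 (A = 35 + 0 = 35)
37*(-19 + A) = 37*(-19 + 35) = 37*16 = 592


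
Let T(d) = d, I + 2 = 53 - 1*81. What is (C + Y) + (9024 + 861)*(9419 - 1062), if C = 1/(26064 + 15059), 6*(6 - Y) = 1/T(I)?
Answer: 611483020596443/7402140 ≈ 8.2609e+7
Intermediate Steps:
I = -30 (I = -2 + (53 - 1*81) = -2 + (53 - 81) = -2 - 28 = -30)
Y = 1081/180 (Y = 6 - ⅙/(-30) = 6 - ⅙*(-1/30) = 6 + 1/180 = 1081/180 ≈ 6.0056)
C = 1/41123 ≈ 2.4317e-5
(C + Y) + (9024 + 861)*(9419 - 1062) = (1/41123 + 1081/180) + (9024 + 861)*(9419 - 1062) = 44454143/7402140 + 9885*8357 = 44454143/7402140 + 82608945 = 611483020596443/7402140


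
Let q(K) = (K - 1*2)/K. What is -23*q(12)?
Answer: -115/6 ≈ -19.167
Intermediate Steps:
q(K) = (-2 + K)/K (q(K) = (K - 2)/K = (-2 + K)/K)
-23*q(12) = -23*(-2 + 12)/12 = -23*10/12 = -23*5/6 = -115/6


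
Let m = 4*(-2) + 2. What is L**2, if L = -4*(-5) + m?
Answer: 196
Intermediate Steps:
m = -6 (m = -8 + 2 = -6)
L = 14 (L = -4*(-5) - 6 = 20 - 6 = 14)
L**2 = 14**2 = 196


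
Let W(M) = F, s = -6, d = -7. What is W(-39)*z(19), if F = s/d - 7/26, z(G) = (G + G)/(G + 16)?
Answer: 2033/3185 ≈ 0.63830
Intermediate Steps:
z(G) = 2*G/(16 + G) (z(G) = (2*G)/(16 + G) = 2*G/(16 + G))
F = 107/182 (F = -6/(-7) - 7/26 = -6*(-1/7) - 7*1/26 = 6/7 - 7/26 = 107/182 ≈ 0.58791)
W(M) = 107/182
W(-39)*z(19) = 107*(2*19/(16 + 19))/182 = 107*(2*19/35)/182 = 107*(2*19*(1/35))/182 = (107/182)*(38/35) = 2033/3185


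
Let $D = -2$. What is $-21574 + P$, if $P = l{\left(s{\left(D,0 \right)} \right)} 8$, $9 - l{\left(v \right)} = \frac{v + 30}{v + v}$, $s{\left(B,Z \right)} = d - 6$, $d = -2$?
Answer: $-21491$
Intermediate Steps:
$s{\left(B,Z \right)} = -8$ ($s{\left(B,Z \right)} = -2 - 6 = -8$)
$l{\left(v \right)} = 9 - \frac{30 + v}{2 v}$ ($l{\left(v \right)} = 9 - \frac{v + 30}{v + v} = 9 - \frac{30 + v}{2 v}$)
$P = 83$ ($P = \left(\frac{17}{2} - \frac{15}{-8}\right) 8 = \left(\frac{17}{2} - - \frac{15}{8}\right) 8 = \left(\frac{17}{2} + \frac{15}{8}\right) 8 = \frac{83}{8} \cdot 8 = 83$)
$-21574 + P = -21574 + 83 = -21491$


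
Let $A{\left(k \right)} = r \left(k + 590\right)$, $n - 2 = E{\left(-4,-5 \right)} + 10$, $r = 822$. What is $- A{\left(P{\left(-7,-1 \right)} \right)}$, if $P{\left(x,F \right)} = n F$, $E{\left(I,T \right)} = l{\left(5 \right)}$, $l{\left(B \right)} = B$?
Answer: $-471006$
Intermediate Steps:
$E{\left(I,T \right)} = 5$
$n = 17$ ($n = 2 + \left(5 + 10\right) = 2 + 15 = 17$)
$P{\left(x,F \right)} = 17 F$
$A{\left(k \right)} = 484980 + 822 k$ ($A{\left(k \right)} = 822 \left(k + 590\right) = 822 \left(590 + k\right) = 484980 + 822 k$)
$- A{\left(P{\left(-7,-1 \right)} \right)} = - (484980 + 822 \cdot 17 \left(-1\right)) = - (484980 + 822 \left(-17\right)) = - (484980 - 13974) = \left(-1\right) 471006 = -471006$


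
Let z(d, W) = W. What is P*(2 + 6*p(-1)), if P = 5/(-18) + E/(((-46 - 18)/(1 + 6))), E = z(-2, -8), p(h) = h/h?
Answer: 43/9 ≈ 4.7778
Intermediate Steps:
p(h) = 1
E = -8
P = 43/72 (P = 5/(-18) - 8*(1 + 6)/(-46 - 18) = 5*(-1/18) - 8/((-64/7)) = -5/18 - 8/((-64*⅐)) = -5/18 - 8/(-64/7) = -5/18 - 8*(-7/64) = -5/18 + 7/8 = 43/72 ≈ 0.59722)
P*(2 + 6*p(-1)) = 43*(2 + 6*1)/72 = 43*(2 + 6)/72 = (43/72)*8 = 43/9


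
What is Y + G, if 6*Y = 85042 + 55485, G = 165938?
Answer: 1136155/6 ≈ 1.8936e+5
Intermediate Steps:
Y = 140527/6 (Y = (85042 + 55485)/6 = (⅙)*140527 = 140527/6 ≈ 23421.)
Y + G = 140527/6 + 165938 = 1136155/6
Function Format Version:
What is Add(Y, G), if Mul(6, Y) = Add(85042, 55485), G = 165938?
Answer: Rational(1136155, 6) ≈ 1.8936e+5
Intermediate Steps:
Y = Rational(140527, 6) (Y = Mul(Rational(1, 6), Add(85042, 55485)) = Mul(Rational(1, 6), 140527) = Rational(140527, 6) ≈ 23421.)
Add(Y, G) = Add(Rational(140527, 6), 165938) = Rational(1136155, 6)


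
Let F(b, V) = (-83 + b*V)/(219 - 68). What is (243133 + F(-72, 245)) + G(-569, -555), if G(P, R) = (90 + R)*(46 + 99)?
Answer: 26514185/151 ≈ 1.7559e+5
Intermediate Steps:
G(P, R) = 13050 + 145*R (G(P, R) = (90 + R)*145 = 13050 + 145*R)
F(b, V) = -83/151 + V*b/151 (F(b, V) = (-83 + V*b)/151 = (-83 + V*b)*(1/151) = -83/151 + V*b/151)
(243133 + F(-72, 245)) + G(-569, -555) = (243133 + (-83/151 + (1/151)*245*(-72))) + (13050 + 145*(-555)) = (243133 + (-83/151 - 17640/151)) + (13050 - 80475) = (243133 - 17723/151) - 67425 = 36695360/151 - 67425 = 26514185/151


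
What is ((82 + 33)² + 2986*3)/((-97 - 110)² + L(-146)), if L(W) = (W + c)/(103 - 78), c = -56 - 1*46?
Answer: 554575/1070977 ≈ 0.51782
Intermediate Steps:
c = -102 (c = -56 - 46 = -102)
L(W) = -102/25 + W/25 (L(W) = (W - 102)/(103 - 78) = (-102 + W)/25 = (-102 + W)*(1/25) = -102/25 + W/25)
((82 + 33)² + 2986*3)/((-97 - 110)² + L(-146)) = ((82 + 33)² + 2986*3)/((-97 - 110)² + (-102/25 + (1/25)*(-146))) = (115² + 8958)/((-207)² + (-102/25 - 146/25)) = (13225 + 8958)/(42849 - 248/25) = 22183/(1070977/25) = 22183*(25/1070977) = 554575/1070977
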